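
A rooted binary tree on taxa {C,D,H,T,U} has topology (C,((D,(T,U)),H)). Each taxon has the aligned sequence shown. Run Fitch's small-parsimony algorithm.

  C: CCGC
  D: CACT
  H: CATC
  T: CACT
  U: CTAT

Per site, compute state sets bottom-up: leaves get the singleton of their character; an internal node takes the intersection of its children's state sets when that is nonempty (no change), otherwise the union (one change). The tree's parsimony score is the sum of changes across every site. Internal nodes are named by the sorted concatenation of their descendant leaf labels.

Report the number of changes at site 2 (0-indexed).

TU@0: {C} ∩ {C} = {C} (intersection, +0)
DTU@0: {C} ∩ {C} = {C} (intersection, +0)
DHTU@0: {C} ∩ {C} = {C} (intersection, +0)
CDHTU@0: {C} ∩ {C} = {C} (intersection, +0)
TU@1: {A} ∪ {T} = {A,T} (union, +1)
DTU@1: {A} ∩ {A,T} = {A} (intersection, +0)
DHTU@1: {A} ∩ {A} = {A} (intersection, +0)
CDHTU@1: {C} ∪ {A} = {A,C} (union, +1)
TU@2: {C} ∪ {A} = {A,C} (union, +1)
DTU@2: {C} ∩ {A,C} = {C} (intersection, +0)
DHTU@2: {C} ∪ {T} = {C,T} (union, +1)
CDHTU@2: {G} ∪ {C,T} = {C,G,T} (union, +1)
TU@3: {T} ∩ {T} = {T} (intersection, +0)
DTU@3: {T} ∩ {T} = {T} (intersection, +0)
DHTU@3: {T} ∪ {C} = {C,T} (union, +1)
CDHTU@3: {C} ∩ {C,T} = {C} (intersection, +0)
per-site changes: [0, 2, 3, 1]; total = 6

3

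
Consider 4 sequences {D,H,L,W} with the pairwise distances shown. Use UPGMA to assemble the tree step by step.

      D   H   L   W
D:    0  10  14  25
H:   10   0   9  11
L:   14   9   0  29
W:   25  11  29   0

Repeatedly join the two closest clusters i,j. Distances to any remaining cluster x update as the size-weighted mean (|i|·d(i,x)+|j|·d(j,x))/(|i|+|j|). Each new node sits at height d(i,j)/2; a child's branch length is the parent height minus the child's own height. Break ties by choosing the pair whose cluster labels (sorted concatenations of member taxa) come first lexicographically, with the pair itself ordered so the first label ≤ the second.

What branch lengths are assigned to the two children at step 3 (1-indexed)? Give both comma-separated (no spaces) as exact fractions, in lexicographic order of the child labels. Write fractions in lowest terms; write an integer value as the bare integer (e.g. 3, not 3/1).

29/6,65/6

1. join H+L (d=9) ⇒ HL; edges |H|=9/2, |L|=9/2
  updated: d(D,HL)=12, d(HL,W)=20
2. join D+HL (d=12) ⇒ DHL; edges |D|=6, |HL|=3/2
  updated: d(DHL,W)=65/3
3. join DHL+W (d=65/3) ⇒ DHLW; edges |DHL|=29/6, |W|=65/6
final tree: ((D:6,(H:9/2,L:9/2):3/2):29/6,W:65/6)
total length: 193/6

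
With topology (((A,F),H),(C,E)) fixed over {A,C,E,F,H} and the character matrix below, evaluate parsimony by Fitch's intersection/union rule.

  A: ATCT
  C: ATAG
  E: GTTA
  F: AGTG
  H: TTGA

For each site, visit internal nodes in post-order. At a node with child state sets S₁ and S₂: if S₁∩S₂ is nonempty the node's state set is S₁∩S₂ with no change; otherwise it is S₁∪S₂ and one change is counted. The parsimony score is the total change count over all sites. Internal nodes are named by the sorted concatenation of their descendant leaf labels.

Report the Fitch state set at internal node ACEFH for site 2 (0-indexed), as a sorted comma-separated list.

[col 0] AF: children A:{A}, F:{A} ∩→ {A}; cost 0
[col 0] AFH: children AF:{A}, H:{T} ∪→ {A,T}; cost 1
[col 0] CE: children C:{A}, E:{G} ∪→ {A,G}; cost 1
[col 0] ACEFH: children AFH:{A,T}, CE:{A,G} ∩→ {A}; cost 0
[col 1] AF: children A:{T}, F:{G} ∪→ {G,T}; cost 1
[col 1] AFH: children AF:{G,T}, H:{T} ∩→ {T}; cost 0
[col 1] CE: children C:{T}, E:{T} ∩→ {T}; cost 0
[col 1] ACEFH: children AFH:{T}, CE:{T} ∩→ {T}; cost 0
[col 2] AF: children A:{C}, F:{T} ∪→ {C,T}; cost 1
[col 2] AFH: children AF:{C,T}, H:{G} ∪→ {C,G,T}; cost 1
[col 2] CE: children C:{A}, E:{T} ∪→ {A,T}; cost 1
[col 2] ACEFH: children AFH:{C,G,T}, CE:{A,T} ∩→ {T}; cost 0
[col 3] AF: children A:{T}, F:{G} ∪→ {G,T}; cost 1
[col 3] AFH: children AF:{G,T}, H:{A} ∪→ {A,G,T}; cost 1
[col 3] CE: children C:{G}, E:{A} ∪→ {A,G}; cost 1
[col 3] ACEFH: children AFH:{A,G,T}, CE:{A,G} ∩→ {A,G}; cost 0
per-site changes: [2, 1, 3, 3]; total = 9

T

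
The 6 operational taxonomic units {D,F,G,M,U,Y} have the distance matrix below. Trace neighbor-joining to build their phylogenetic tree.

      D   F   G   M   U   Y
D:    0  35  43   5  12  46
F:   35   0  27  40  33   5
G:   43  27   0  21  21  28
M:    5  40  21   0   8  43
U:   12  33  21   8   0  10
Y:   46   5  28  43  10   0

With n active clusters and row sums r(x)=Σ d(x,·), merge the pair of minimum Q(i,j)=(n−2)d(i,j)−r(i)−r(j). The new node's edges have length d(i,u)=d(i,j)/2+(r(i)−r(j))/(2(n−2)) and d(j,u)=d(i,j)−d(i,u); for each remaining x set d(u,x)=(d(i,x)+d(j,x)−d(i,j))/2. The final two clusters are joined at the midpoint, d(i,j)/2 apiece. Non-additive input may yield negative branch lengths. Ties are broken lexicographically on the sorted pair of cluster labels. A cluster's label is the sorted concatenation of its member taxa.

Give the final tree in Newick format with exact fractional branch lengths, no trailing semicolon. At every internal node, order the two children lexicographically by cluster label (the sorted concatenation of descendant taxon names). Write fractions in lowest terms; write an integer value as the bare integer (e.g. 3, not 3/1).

((((D:20/3,M:-5/3):81/8,U:-21/8):81/8,(F:7/2,Y:3/2):109/8):91/16,G:91/16)

iteration 1: select F,Y (d=5, Q=-252); attach at lengths (7/2, 3/2); label the merged cluster FY
  updated: d(D,FY)=38, d(FY,G)=25, d(FY,M)=39, d(FY,U)=19
iteration 2: select D,M (d=5, Q=-156); attach at lengths (20/3, -5/3); label the merged cluster DM
  updated: d(DM,FY)=36, d(DM,G)=59/2, d(DM,U)=15/2
iteration 3: select DM,U (d=15/2, Q=-211/2); attach at lengths (81/8, -21/8); label the merged cluster DMU
  updated: d(DMU,FY)=95/4, d(DMU,G)=43/2
iteration 4: select DMU,FY (d=95/4, Q=-281/4); attach at lengths (81/8, 109/8); label the merged cluster DFMUY
  updated: d(DFMUY,G)=91/8
iteration 5: select DFMUY,G (d=91/8); attach at lengths (91/16, 91/16); label the merged cluster DFGMUY
final tree: ((((D:20/3,M:-5/3):81/8,U:-21/8):81/8,(F:7/2,Y:3/2):109/8):91/16,G:91/16)
total length: 421/8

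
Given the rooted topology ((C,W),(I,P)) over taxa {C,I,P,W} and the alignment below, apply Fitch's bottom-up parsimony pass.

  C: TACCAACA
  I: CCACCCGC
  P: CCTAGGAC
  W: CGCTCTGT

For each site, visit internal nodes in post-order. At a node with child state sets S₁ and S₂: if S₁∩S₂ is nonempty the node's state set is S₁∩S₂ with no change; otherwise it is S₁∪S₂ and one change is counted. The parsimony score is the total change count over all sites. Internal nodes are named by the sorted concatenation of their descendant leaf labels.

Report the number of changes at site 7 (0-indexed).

2

CW@0: {T} ∪ {C} = {C,T} (union, +1)
IP@0: {C} ∩ {C} = {C} (intersection, +0)
CIPW@0: {C,T} ∩ {C} = {C} (intersection, +0)
CW@1: {A} ∪ {G} = {A,G} (union, +1)
IP@1: {C} ∩ {C} = {C} (intersection, +0)
CIPW@1: {A,G} ∪ {C} = {A,C,G} (union, +1)
CW@2: {C} ∩ {C} = {C} (intersection, +0)
IP@2: {A} ∪ {T} = {A,T} (union, +1)
CIPW@2: {C} ∪ {A,T} = {A,C,T} (union, +1)
CW@3: {C} ∪ {T} = {C,T} (union, +1)
IP@3: {C} ∪ {A} = {A,C} (union, +1)
CIPW@3: {C,T} ∩ {A,C} = {C} (intersection, +0)
CW@4: {A} ∪ {C} = {A,C} (union, +1)
IP@4: {C} ∪ {G} = {C,G} (union, +1)
CIPW@4: {A,C} ∩ {C,G} = {C} (intersection, +0)
CW@5: {A} ∪ {T} = {A,T} (union, +1)
IP@5: {C} ∪ {G} = {C,G} (union, +1)
CIPW@5: {A,T} ∪ {C,G} = {A,C,G,T} (union, +1)
CW@6: {C} ∪ {G} = {C,G} (union, +1)
IP@6: {G} ∪ {A} = {A,G} (union, +1)
CIPW@6: {C,G} ∩ {A,G} = {G} (intersection, +0)
CW@7: {A} ∪ {T} = {A,T} (union, +1)
IP@7: {C} ∩ {C} = {C} (intersection, +0)
CIPW@7: {A,T} ∪ {C} = {A,C,T} (union, +1)
per-site changes: [1, 2, 2, 2, 2, 3, 2, 2]; total = 16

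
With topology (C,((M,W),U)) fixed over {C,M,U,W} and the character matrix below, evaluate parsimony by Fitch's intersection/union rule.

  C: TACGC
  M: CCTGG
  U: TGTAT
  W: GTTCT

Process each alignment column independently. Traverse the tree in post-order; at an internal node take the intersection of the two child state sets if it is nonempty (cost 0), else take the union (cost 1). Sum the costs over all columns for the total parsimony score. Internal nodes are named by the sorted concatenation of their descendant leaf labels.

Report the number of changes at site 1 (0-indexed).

[col 0] MW: children M:{C}, W:{G} ∪→ {C,G}; cost 1
[col 0] MUW: children MW:{C,G}, U:{T} ∪→ {C,G,T}; cost 1
[col 0] CMUW: children C:{T}, MUW:{C,G,T} ∩→ {T}; cost 0
[col 1] MW: children M:{C}, W:{T} ∪→ {C,T}; cost 1
[col 1] MUW: children MW:{C,T}, U:{G} ∪→ {C,G,T}; cost 1
[col 1] CMUW: children C:{A}, MUW:{C,G,T} ∪→ {A,C,G,T}; cost 1
[col 2] MW: children M:{T}, W:{T} ∩→ {T}; cost 0
[col 2] MUW: children MW:{T}, U:{T} ∩→ {T}; cost 0
[col 2] CMUW: children C:{C}, MUW:{T} ∪→ {C,T}; cost 1
[col 3] MW: children M:{G}, W:{C} ∪→ {C,G}; cost 1
[col 3] MUW: children MW:{C,G}, U:{A} ∪→ {A,C,G}; cost 1
[col 3] CMUW: children C:{G}, MUW:{A,C,G} ∩→ {G}; cost 0
[col 4] MW: children M:{G}, W:{T} ∪→ {G,T}; cost 1
[col 4] MUW: children MW:{G,T}, U:{T} ∩→ {T}; cost 0
[col 4] CMUW: children C:{C}, MUW:{T} ∪→ {C,T}; cost 1
per-site changes: [2, 3, 1, 2, 2]; total = 10

3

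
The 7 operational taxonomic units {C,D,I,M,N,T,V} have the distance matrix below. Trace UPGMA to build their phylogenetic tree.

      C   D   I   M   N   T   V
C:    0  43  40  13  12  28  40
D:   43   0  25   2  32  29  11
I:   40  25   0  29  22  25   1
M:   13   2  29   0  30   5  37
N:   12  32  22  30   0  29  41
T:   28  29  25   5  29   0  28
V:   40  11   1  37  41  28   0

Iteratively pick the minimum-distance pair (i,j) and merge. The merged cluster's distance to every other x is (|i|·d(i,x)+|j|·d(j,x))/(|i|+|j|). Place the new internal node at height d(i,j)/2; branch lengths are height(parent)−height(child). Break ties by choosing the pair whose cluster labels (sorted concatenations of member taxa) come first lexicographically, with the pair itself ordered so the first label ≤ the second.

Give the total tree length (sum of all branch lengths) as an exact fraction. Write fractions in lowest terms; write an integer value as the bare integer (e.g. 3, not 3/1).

step 1: merge (I,V) at d=1; branch lengths I→1/2, V→1/2; new cluster IV
  updated: d(C,IV)=40, d(D,IV)=18, d(IV,M)=33, d(IV,N)=63/2, d(IV,T)=53/2
step 2: merge (D,M) at d=2; branch lengths D→1, M→1; new cluster DM
  updated: d(C,DM)=28, d(DM,IV)=51/2, d(DM,N)=31, d(DM,T)=17
step 3: merge (C,N) at d=12; branch lengths C→6, N→6; new cluster CN
  updated: d(CN,DM)=59/2, d(CN,IV)=143/4, d(CN,T)=57/2
step 4: merge (DM,T) at d=17; branch lengths DM→15/2, T→17/2; new cluster DMT
  updated: d(CN,DMT)=175/6, d(DMT,IV)=155/6
step 5: merge (DMT,IV) at d=155/6; branch lengths DMT→53/12, IV→149/12; new cluster DIMTV
  updated: d(CN,DIMTV)=159/5
step 6: merge (CN,DIMTV) at d=159/5; branch lengths CN→99/10, DIMTV→179/60; new cluster CDIMNTV
final tree: ((C:6,N:6):99/10,(((D:1,M:1):15/2,T:17/2):53/12,(I:1/2,V:1/2):149/12):179/60)
total length: 3643/60

3643/60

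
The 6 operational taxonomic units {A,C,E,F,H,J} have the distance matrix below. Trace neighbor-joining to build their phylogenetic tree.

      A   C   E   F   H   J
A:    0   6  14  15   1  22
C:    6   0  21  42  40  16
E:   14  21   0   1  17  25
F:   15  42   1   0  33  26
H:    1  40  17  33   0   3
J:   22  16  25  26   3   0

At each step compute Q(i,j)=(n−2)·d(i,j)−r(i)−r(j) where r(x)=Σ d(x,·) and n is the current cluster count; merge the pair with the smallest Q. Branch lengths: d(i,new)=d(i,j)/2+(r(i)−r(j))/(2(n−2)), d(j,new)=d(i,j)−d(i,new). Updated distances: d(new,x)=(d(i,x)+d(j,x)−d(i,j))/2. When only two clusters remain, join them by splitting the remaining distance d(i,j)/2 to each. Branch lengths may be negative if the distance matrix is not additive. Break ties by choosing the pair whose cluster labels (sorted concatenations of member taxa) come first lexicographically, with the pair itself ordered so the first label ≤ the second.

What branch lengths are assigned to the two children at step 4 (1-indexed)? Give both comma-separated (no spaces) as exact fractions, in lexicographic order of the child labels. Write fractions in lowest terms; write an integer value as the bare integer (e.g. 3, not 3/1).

1. join E+F (d=1, Q=-191) ⇒ EF; edges |E|=-35/8, |F|=43/8
  updated: d(A,EF)=14, d(C,EF)=31, d(EF,H)=49/2, d(EF,J)=25
2. join H+J (d=3, Q=-251/2) ⇒ HJ; edges |H|=23/12, |J|=13/12
  updated: d(A,HJ)=10, d(C,HJ)=53/2, d(EF,HJ)=93/4
3. join A+C (d=6, Q=-163/2) ⇒ AC; edges |A|=-43/8, |C|=91/8
  updated: d(AC,EF)=39/2, d(AC,HJ)=61/4
4. join AC+EF (d=39/2, Q=-58) ⇒ ACEF; edges |AC|=23/4, |EF|=55/4
  updated: d(ACEF,HJ)=19/2
5. join ACEF+HJ (d=19/2) ⇒ ACEFHJ; edges |ACEF|=19/4, |HJ|=19/4
final tree: (((A:-43/8,C:91/8):23/4,(E:-35/8,F:43/8):55/4):19/4,(H:23/12,J:13/12):19/4)
total length: 39

23/4,55/4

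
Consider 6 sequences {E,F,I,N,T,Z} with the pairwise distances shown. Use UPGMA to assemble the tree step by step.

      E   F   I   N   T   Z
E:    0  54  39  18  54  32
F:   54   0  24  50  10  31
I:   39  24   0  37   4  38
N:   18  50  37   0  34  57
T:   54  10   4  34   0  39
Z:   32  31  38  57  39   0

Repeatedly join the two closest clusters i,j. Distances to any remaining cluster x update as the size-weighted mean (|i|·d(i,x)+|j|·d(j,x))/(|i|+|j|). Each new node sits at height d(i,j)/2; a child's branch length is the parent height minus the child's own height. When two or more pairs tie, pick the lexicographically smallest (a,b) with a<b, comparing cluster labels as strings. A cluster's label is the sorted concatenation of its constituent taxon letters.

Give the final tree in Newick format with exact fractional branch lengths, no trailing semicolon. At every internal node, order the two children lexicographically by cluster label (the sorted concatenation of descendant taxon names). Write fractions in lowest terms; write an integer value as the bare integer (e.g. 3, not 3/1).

((E:9,N:9):213/16,((F:17/2,(I:2,T:2):13/2):19/2,Z:18):69/16)

iteration 1: select I,T (d=4); attach at lengths (2, 2); label the merged cluster IT
  updated: d(E,IT)=93/2, d(F,IT)=17, d(IT,N)=71/2, d(IT,Z)=77/2
iteration 2: select F,IT (d=17); attach at lengths (17/2, 13/2); label the merged cluster FIT
  updated: d(E,FIT)=49, d(FIT,N)=121/3, d(FIT,Z)=36
iteration 3: select E,N (d=18); attach at lengths (9, 9); label the merged cluster EN
  updated: d(EN,FIT)=134/3, d(EN,Z)=89/2
iteration 4: select FIT,Z (d=36); attach at lengths (19/2, 18); label the merged cluster FITZ
  updated: d(EN,FITZ)=357/8
iteration 5: select EN,FITZ (d=357/8); attach at lengths (213/16, 69/16); label the merged cluster EFINTZ
final tree: ((E:9,N:9):213/16,((F:17/2,(I:2,T:2):13/2):19/2,Z:18):69/16)
total length: 657/8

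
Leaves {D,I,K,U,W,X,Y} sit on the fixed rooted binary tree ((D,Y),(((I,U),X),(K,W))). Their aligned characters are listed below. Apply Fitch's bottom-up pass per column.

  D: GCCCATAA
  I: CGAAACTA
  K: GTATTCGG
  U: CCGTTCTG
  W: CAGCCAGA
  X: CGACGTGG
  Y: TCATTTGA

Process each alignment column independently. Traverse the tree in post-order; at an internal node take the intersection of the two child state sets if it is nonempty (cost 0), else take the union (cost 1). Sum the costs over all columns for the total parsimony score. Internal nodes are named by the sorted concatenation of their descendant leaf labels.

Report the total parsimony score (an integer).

26

DY@0: {G} ∪ {T} = {G,T} (union, +1)
IU@0: {C} ∩ {C} = {C} (intersection, +0)
IUX@0: {C} ∩ {C} = {C} (intersection, +0)
KW@0: {G} ∪ {C} = {C,G} (union, +1)
IKUWX@0: {C} ∩ {C,G} = {C} (intersection, +0)
DIKUWXY@0: {G,T} ∪ {C} = {C,G,T} (union, +1)
DY@1: {C} ∩ {C} = {C} (intersection, +0)
IU@1: {G} ∪ {C} = {C,G} (union, +1)
IUX@1: {C,G} ∩ {G} = {G} (intersection, +0)
KW@1: {T} ∪ {A} = {A,T} (union, +1)
IKUWX@1: {G} ∪ {A,T} = {A,G,T} (union, +1)
DIKUWXY@1: {C} ∪ {A,G,T} = {A,C,G,T} (union, +1)
DY@2: {C} ∪ {A} = {A,C} (union, +1)
IU@2: {A} ∪ {G} = {A,G} (union, +1)
IUX@2: {A,G} ∩ {A} = {A} (intersection, +0)
KW@2: {A} ∪ {G} = {A,G} (union, +1)
IKUWX@2: {A} ∩ {A,G} = {A} (intersection, +0)
DIKUWXY@2: {A,C} ∩ {A} = {A} (intersection, +0)
DY@3: {C} ∪ {T} = {C,T} (union, +1)
IU@3: {A} ∪ {T} = {A,T} (union, +1)
IUX@3: {A,T} ∪ {C} = {A,C,T} (union, +1)
KW@3: {T} ∪ {C} = {C,T} (union, +1)
IKUWX@3: {A,C,T} ∩ {C,T} = {C,T} (intersection, +0)
DIKUWXY@3: {C,T} ∩ {C,T} = {C,T} (intersection, +0)
DY@4: {A} ∪ {T} = {A,T} (union, +1)
IU@4: {A} ∪ {T} = {A,T} (union, +1)
IUX@4: {A,T} ∪ {G} = {A,G,T} (union, +1)
KW@4: {T} ∪ {C} = {C,T} (union, +1)
IKUWX@4: {A,G,T} ∩ {C,T} = {T} (intersection, +0)
DIKUWXY@4: {A,T} ∩ {T} = {T} (intersection, +0)
DY@5: {T} ∩ {T} = {T} (intersection, +0)
IU@5: {C} ∩ {C} = {C} (intersection, +0)
IUX@5: {C} ∪ {T} = {C,T} (union, +1)
KW@5: {C} ∪ {A} = {A,C} (union, +1)
IKUWX@5: {C,T} ∩ {A,C} = {C} (intersection, +0)
DIKUWXY@5: {T} ∪ {C} = {C,T} (union, +1)
DY@6: {A} ∪ {G} = {A,G} (union, +1)
IU@6: {T} ∩ {T} = {T} (intersection, +0)
IUX@6: {T} ∪ {G} = {G,T} (union, +1)
KW@6: {G} ∩ {G} = {G} (intersection, +0)
IKUWX@6: {G,T} ∩ {G} = {G} (intersection, +0)
DIKUWXY@6: {A,G} ∩ {G} = {G} (intersection, +0)
DY@7: {A} ∩ {A} = {A} (intersection, +0)
IU@7: {A} ∪ {G} = {A,G} (union, +1)
IUX@7: {A,G} ∩ {G} = {G} (intersection, +0)
KW@7: {G} ∪ {A} = {A,G} (union, +1)
IKUWX@7: {G} ∩ {A,G} = {G} (intersection, +0)
DIKUWXY@7: {A} ∪ {G} = {A,G} (union, +1)
per-site changes: [3, 4, 3, 4, 4, 3, 2, 3]; total = 26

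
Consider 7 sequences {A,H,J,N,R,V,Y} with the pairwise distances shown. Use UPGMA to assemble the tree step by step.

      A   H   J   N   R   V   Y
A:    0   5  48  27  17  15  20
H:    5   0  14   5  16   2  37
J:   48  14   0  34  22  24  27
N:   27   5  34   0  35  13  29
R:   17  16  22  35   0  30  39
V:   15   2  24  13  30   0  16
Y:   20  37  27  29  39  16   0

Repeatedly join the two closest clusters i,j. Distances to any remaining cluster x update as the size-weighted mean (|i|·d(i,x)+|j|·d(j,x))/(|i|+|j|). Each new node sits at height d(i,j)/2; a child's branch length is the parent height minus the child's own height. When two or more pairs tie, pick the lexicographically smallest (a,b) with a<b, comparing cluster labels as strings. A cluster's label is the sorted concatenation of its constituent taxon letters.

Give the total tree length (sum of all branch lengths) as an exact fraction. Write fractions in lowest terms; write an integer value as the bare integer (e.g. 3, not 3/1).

step 1: merge (H,V) at d=2; branch lengths H→1, V→1; new cluster HV
  updated: d(A,HV)=10, d(HV,J)=19, d(HV,N)=9, d(HV,R)=23, d(HV,Y)=53/2
step 2: merge (HV,N) at d=9; branch lengths HV→7/2, N→9/2; new cluster HNV
  updated: d(A,HNV)=47/3, d(HNV,J)=24, d(HNV,R)=27, d(HNV,Y)=82/3
step 3: merge (A,HNV) at d=47/3; branch lengths A→47/6, HNV→10/3; new cluster AHNV
  updated: d(AHNV,J)=30, d(AHNV,R)=49/2, d(AHNV,Y)=51/2
step 4: merge (J,R) at d=22; branch lengths J→11, R→11; new cluster JR
  updated: d(AHNV,JR)=109/4, d(JR,Y)=33
step 5: merge (AHNV,Y) at d=51/2; branch lengths AHNV→59/12, Y→51/4; new cluster AHNVY
  updated: d(AHNVY,JR)=142/5
step 6: merge (AHNVY,JR) at d=142/5; branch lengths AHNVY→29/20, JR→16/5; new cluster AHJNRVY
final tree: (((A:47/6,((H:1,V:1):7/2,N:9/2):10/3):59/12,Y:51/4):29/20,(J:11,R:11):16/5)
total length: 3929/60

3929/60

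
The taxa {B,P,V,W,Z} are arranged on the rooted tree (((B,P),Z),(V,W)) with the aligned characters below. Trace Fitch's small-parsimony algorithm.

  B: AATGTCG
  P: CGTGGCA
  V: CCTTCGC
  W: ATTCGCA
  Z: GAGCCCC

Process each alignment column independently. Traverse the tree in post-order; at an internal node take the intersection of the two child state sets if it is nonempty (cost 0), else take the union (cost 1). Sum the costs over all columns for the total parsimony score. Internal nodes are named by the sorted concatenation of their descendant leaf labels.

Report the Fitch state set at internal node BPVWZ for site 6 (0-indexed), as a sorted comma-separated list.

A,C

[col 0] BP: children B:{A}, P:{C} ∪→ {A,C}; cost 1
[col 0] BPZ: children BP:{A,C}, Z:{G} ∪→ {A,C,G}; cost 1
[col 0] VW: children V:{C}, W:{A} ∪→ {A,C}; cost 1
[col 0] BPVWZ: children BPZ:{A,C,G}, VW:{A,C} ∩→ {A,C}; cost 0
[col 1] BP: children B:{A}, P:{G} ∪→ {A,G}; cost 1
[col 1] BPZ: children BP:{A,G}, Z:{A} ∩→ {A}; cost 0
[col 1] VW: children V:{C}, W:{T} ∪→ {C,T}; cost 1
[col 1] BPVWZ: children BPZ:{A}, VW:{C,T} ∪→ {A,C,T}; cost 1
[col 2] BP: children B:{T}, P:{T} ∩→ {T}; cost 0
[col 2] BPZ: children BP:{T}, Z:{G} ∪→ {G,T}; cost 1
[col 2] VW: children V:{T}, W:{T} ∩→ {T}; cost 0
[col 2] BPVWZ: children BPZ:{G,T}, VW:{T} ∩→ {T}; cost 0
[col 3] BP: children B:{G}, P:{G} ∩→ {G}; cost 0
[col 3] BPZ: children BP:{G}, Z:{C} ∪→ {C,G}; cost 1
[col 3] VW: children V:{T}, W:{C} ∪→ {C,T}; cost 1
[col 3] BPVWZ: children BPZ:{C,G}, VW:{C,T} ∩→ {C}; cost 0
[col 4] BP: children B:{T}, P:{G} ∪→ {G,T}; cost 1
[col 4] BPZ: children BP:{G,T}, Z:{C} ∪→ {C,G,T}; cost 1
[col 4] VW: children V:{C}, W:{G} ∪→ {C,G}; cost 1
[col 4] BPVWZ: children BPZ:{C,G,T}, VW:{C,G} ∩→ {C,G}; cost 0
[col 5] BP: children B:{C}, P:{C} ∩→ {C}; cost 0
[col 5] BPZ: children BP:{C}, Z:{C} ∩→ {C}; cost 0
[col 5] VW: children V:{G}, W:{C} ∪→ {C,G}; cost 1
[col 5] BPVWZ: children BPZ:{C}, VW:{C,G} ∩→ {C}; cost 0
[col 6] BP: children B:{G}, P:{A} ∪→ {A,G}; cost 1
[col 6] BPZ: children BP:{A,G}, Z:{C} ∪→ {A,C,G}; cost 1
[col 6] VW: children V:{C}, W:{A} ∪→ {A,C}; cost 1
[col 6] BPVWZ: children BPZ:{A,C,G}, VW:{A,C} ∩→ {A,C}; cost 0
per-site changes: [3, 3, 1, 2, 3, 1, 3]; total = 16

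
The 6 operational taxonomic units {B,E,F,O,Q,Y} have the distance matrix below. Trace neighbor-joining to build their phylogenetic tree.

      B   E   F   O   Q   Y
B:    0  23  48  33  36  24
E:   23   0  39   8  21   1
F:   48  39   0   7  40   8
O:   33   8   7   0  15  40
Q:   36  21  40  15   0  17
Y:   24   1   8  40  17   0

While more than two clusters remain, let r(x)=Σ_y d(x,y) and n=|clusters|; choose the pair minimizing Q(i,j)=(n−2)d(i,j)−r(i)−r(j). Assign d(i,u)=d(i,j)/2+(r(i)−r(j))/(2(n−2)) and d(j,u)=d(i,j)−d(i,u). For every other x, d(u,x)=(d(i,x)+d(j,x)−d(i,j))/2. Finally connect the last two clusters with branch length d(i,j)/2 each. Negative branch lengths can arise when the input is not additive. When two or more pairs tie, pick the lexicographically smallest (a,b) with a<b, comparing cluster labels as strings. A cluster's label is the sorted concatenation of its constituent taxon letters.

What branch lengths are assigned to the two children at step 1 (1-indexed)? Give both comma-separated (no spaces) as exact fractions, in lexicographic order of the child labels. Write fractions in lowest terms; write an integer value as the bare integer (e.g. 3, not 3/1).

67/8,-11/8

step 1: merge (F,O) at d=7, Q=-217; branch lengths F→67/8, O→-11/8; new cluster FO
  updated: d(B,FO)=37, d(E,FO)=20, d(FO,Q)=24, d(FO,Y)=41/2
step 2: merge (FO,Q) at d=24, Q=-255/2; branch lengths FO→151/12, Q→137/12; new cluster FOQ
  updated: d(B,FOQ)=49/2, d(E,FOQ)=17/2, d(FOQ,Y)=27/4
step 3: merge (B,FOQ) at d=49/2, Q=-249/4; branch lengths B→323/16, FOQ→69/16; new cluster BFOQ
  updated: d(BFOQ,E)=7/2, d(BFOQ,Y)=25/8
step 4: merge (BFOQ,E) at d=7/2, Q=-61/8; branch lengths BFOQ→45/16, E→11/16; new cluster BEFOQ
  updated: d(BEFOQ,Y)=5/16
step 5: merge (BEFOQ,Y) at d=5/16; branch lengths BEFOQ→5/32, Y→5/32; new cluster BEFOQY
final tree: (((B:323/16,((F:67/8,O:-11/8):151/12,Q:137/12):69/16):45/16,E:11/16):5/32,Y:5/32)
total length: 949/16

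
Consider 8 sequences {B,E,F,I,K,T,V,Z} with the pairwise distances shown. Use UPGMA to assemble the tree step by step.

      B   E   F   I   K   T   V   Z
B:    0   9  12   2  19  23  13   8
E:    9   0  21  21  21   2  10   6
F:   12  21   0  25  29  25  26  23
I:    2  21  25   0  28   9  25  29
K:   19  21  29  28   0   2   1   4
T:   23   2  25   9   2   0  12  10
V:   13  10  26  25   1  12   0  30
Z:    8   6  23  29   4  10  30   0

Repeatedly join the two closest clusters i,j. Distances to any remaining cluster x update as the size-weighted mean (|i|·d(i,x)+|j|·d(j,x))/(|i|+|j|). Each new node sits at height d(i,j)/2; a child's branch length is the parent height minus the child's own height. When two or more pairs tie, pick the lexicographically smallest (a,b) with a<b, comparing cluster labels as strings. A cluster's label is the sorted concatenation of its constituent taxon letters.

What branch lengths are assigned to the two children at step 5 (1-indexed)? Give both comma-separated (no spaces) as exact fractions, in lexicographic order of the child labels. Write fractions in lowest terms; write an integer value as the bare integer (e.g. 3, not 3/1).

31/12,73/12

step 1: merge (K,V) at d=1; branch lengths K→1/2, V→1/2; new cluster KV
  updated: d(B,KV)=16, d(E,KV)=31/2, d(F,KV)=55/2, d(I,KV)=53/2, d(KV,T)=7, d(KV,Z)=17
step 2: merge (B,I) at d=2; branch lengths B→1, I→1; new cluster BI
  updated: d(BI,E)=15, d(BI,F)=37/2, d(BI,KV)=85/4, d(BI,T)=16, d(BI,Z)=37/2
step 3: merge (E,T) at d=2; branch lengths E→1, T→1; new cluster ET
  updated: d(BI,ET)=31/2, d(ET,F)=23, d(ET,KV)=45/4, d(ET,Z)=8
step 4: merge (ET,Z) at d=8; branch lengths ET→3, Z→4; new cluster ETZ
  updated: d(BI,ETZ)=33/2, d(ETZ,F)=23, d(ETZ,KV)=79/6
step 5: merge (ETZ,KV) at d=79/6; branch lengths ETZ→31/12, KV→73/12; new cluster EKTVZ
  updated: d(BI,EKTVZ)=92/5, d(EKTVZ,F)=124/5
step 6: merge (BI,EKTVZ) at d=92/5; branch lengths BI→41/5, EKTVZ→157/60; new cluster BEIKTVZ
  updated: d(BEIKTVZ,F)=23
step 7: merge (BEIKTVZ,F) at d=23; branch lengths BEIKTVZ→23/10, F→23/2; new cluster BEFIKTVZ
final tree: (((B:1,I:1):41/5,(((E:1,T:1):3,Z:4):31/12,(K:1/2,V:1/2):73/12):157/60):23/10,F:23/2)
total length: 2717/60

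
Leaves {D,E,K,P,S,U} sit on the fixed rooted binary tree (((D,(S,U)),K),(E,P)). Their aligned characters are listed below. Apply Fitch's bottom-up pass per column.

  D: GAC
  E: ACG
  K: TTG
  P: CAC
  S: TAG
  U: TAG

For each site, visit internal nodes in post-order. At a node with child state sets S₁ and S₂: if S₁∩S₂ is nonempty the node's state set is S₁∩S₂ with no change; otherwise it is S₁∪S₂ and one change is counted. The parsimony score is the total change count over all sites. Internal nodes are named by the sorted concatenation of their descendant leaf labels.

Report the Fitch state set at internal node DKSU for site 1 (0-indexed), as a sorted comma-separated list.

[col 0] SU: children S:{T}, U:{T} ∩→ {T}; cost 0
[col 0] DSU: children D:{G}, SU:{T} ∪→ {G,T}; cost 1
[col 0] DKSU: children DSU:{G,T}, K:{T} ∩→ {T}; cost 0
[col 0] EP: children E:{A}, P:{C} ∪→ {A,C}; cost 1
[col 0] DEKPSU: children DKSU:{T}, EP:{A,C} ∪→ {A,C,T}; cost 1
[col 1] SU: children S:{A}, U:{A} ∩→ {A}; cost 0
[col 1] DSU: children D:{A}, SU:{A} ∩→ {A}; cost 0
[col 1] DKSU: children DSU:{A}, K:{T} ∪→ {A,T}; cost 1
[col 1] EP: children E:{C}, P:{A} ∪→ {A,C}; cost 1
[col 1] DEKPSU: children DKSU:{A,T}, EP:{A,C} ∩→ {A}; cost 0
[col 2] SU: children S:{G}, U:{G} ∩→ {G}; cost 0
[col 2] DSU: children D:{C}, SU:{G} ∪→ {C,G}; cost 1
[col 2] DKSU: children DSU:{C,G}, K:{G} ∩→ {G}; cost 0
[col 2] EP: children E:{G}, P:{C} ∪→ {C,G}; cost 1
[col 2] DEKPSU: children DKSU:{G}, EP:{C,G} ∩→ {G}; cost 0
per-site changes: [3, 2, 2]; total = 7

A,T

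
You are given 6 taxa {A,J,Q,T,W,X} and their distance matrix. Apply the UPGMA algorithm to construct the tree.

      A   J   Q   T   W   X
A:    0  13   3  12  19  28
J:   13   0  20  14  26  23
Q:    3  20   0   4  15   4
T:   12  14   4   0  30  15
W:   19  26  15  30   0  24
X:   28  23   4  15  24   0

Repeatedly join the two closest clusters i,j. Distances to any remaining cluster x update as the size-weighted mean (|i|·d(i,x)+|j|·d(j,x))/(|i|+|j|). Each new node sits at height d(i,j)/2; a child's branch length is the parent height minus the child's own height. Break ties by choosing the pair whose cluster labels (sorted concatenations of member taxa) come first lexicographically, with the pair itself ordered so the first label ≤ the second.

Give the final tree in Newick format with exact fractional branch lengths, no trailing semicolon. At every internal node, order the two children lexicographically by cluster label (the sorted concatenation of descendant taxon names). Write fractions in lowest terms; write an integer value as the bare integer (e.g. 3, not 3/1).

(((((A:3/2,Q:3/2):5/2,T:4):23/6,J:47/6):11/12,X:35/4):53/20,W:57/5)

1. join A+Q (d=3) ⇒ AQ; edges |A|=3/2, |Q|=3/2
  updated: d(AQ,J)=33/2, d(AQ,T)=8, d(AQ,W)=17, d(AQ,X)=16
2. join AQ+T (d=8) ⇒ AQT; edges |AQ|=5/2, |T|=4
  updated: d(AQT,J)=47/3, d(AQT,W)=64/3, d(AQT,X)=47/3
3. join AQT+J (d=47/3) ⇒ AJQT; edges |AQT|=23/6, |J|=47/6
  updated: d(AJQT,W)=45/2, d(AJQT,X)=35/2
4. join AJQT+X (d=35/2) ⇒ AJQTX; edges |AJQT|=11/12, |X|=35/4
  updated: d(AJQTX,W)=114/5
5. join AJQTX+W (d=114/5) ⇒ AJQTWX; edges |AJQTX|=53/20, |W|=57/5
final tree: (((((A:3/2,Q:3/2):5/2,T:4):23/6,J:47/6):11/12,X:35/4):53/20,W:57/5)
total length: 2693/60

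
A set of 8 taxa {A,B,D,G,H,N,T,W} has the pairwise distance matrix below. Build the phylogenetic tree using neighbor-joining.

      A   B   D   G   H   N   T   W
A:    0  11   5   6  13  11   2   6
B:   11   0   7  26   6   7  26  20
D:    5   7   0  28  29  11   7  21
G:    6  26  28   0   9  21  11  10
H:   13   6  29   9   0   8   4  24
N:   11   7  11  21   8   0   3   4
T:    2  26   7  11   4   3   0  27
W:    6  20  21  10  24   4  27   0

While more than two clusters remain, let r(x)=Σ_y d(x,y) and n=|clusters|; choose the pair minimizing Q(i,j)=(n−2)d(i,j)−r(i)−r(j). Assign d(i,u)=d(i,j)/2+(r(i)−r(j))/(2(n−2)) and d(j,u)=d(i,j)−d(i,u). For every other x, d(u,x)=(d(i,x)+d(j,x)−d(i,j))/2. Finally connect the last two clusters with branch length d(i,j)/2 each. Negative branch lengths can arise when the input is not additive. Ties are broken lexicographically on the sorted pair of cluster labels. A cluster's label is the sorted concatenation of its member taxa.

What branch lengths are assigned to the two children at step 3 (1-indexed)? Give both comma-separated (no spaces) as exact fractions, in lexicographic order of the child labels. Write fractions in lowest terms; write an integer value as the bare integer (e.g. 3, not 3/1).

45/8,29/8

step 1: merge (B,D) at d=7, Q=-169; branch lengths B→37/12, D→47/12; new cluster BD
  updated: d(A,BD)=9/2, d(BD,G)=47/2, d(BD,H)=14, d(BD,N)=11/2, d(BD,T)=13, d(BD,W)=17
step 2: merge (N,W) at d=4, Q=-241/2; branch lengths N→-31/20, W→111/20; new cluster NW
  updated: d(A,NW)=13/2, d(BD,NW)=37/4, d(G,NW)=27/2, d(H,NW)=14, d(NW,T)=13
step 3: merge (BD,NW) at d=37/4, Q=-167/2; branch lengths BD→45/8, NW→29/8; new cluster BDNW
  updated: d(A,BDNW)=7/8, d(BDNW,G)=111/8, d(BDNW,H)=75/8, d(BDNW,T)=67/8
step 4: merge (A,BDNW) at d=7/8, Q=-207/4; branch lengths A→-4/3, BDNW→53/24; new cluster ABDNW
  updated: d(ABDNW,G)=19/2, d(ABDNW,H)=43/4, d(ABDNW,T)=19/4
step 5: merge (ABDNW,G) at d=19/2, Q=-71/2; branch lengths ABDNW→29/8, G→47/8; new cluster ABDGNW
  updated: d(ABDGNW,H)=41/8, d(ABDGNW,T)=25/8
step 6: merge (ABDGNW,H) at d=41/8, Q=-49/4; branch lengths ABDGNW→17/8, H→3; new cluster ABDGHNW
  updated: d(ABDGHNW,T)=1
step 7: merge (ABDGHNW,T) at d=1; branch lengths ABDGHNW→1/2, T→1/2; new cluster ABDGHNTW
final tree: ((((A:-4/3,((B:37/12,D:47/12):45/8,(N:-31/20,W:111/20):29/8):53/24):29/8,G:47/8):17/8,H:3):1/2,T:1/2)
total length: 147/4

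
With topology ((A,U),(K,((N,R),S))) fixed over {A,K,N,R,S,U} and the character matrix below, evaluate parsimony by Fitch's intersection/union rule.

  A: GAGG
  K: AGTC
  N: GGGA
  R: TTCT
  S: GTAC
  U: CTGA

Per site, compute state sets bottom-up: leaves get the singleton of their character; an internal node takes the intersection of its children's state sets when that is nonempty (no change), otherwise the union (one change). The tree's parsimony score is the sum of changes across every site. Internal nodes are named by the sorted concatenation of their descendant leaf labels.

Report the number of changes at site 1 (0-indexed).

3

[col 0] AU: children A:{G}, U:{C} ∪→ {C,G}; cost 1
[col 0] NR: children N:{G}, R:{T} ∪→ {G,T}; cost 1
[col 0] NRS: children NR:{G,T}, S:{G} ∩→ {G}; cost 0
[col 0] KNRS: children K:{A}, NRS:{G} ∪→ {A,G}; cost 1
[col 0] AKNRSU: children AU:{C,G}, KNRS:{A,G} ∩→ {G}; cost 0
[col 1] AU: children A:{A}, U:{T} ∪→ {A,T}; cost 1
[col 1] NR: children N:{G}, R:{T} ∪→ {G,T}; cost 1
[col 1] NRS: children NR:{G,T}, S:{T} ∩→ {T}; cost 0
[col 1] KNRS: children K:{G}, NRS:{T} ∪→ {G,T}; cost 1
[col 1] AKNRSU: children AU:{A,T}, KNRS:{G,T} ∩→ {T}; cost 0
[col 2] AU: children A:{G}, U:{G} ∩→ {G}; cost 0
[col 2] NR: children N:{G}, R:{C} ∪→ {C,G}; cost 1
[col 2] NRS: children NR:{C,G}, S:{A} ∪→ {A,C,G}; cost 1
[col 2] KNRS: children K:{T}, NRS:{A,C,G} ∪→ {A,C,G,T}; cost 1
[col 2] AKNRSU: children AU:{G}, KNRS:{A,C,G,T} ∩→ {G}; cost 0
[col 3] AU: children A:{G}, U:{A} ∪→ {A,G}; cost 1
[col 3] NR: children N:{A}, R:{T} ∪→ {A,T}; cost 1
[col 3] NRS: children NR:{A,T}, S:{C} ∪→ {A,C,T}; cost 1
[col 3] KNRS: children K:{C}, NRS:{A,C,T} ∩→ {C}; cost 0
[col 3] AKNRSU: children AU:{A,G}, KNRS:{C} ∪→ {A,C,G}; cost 1
per-site changes: [3, 3, 3, 4]; total = 13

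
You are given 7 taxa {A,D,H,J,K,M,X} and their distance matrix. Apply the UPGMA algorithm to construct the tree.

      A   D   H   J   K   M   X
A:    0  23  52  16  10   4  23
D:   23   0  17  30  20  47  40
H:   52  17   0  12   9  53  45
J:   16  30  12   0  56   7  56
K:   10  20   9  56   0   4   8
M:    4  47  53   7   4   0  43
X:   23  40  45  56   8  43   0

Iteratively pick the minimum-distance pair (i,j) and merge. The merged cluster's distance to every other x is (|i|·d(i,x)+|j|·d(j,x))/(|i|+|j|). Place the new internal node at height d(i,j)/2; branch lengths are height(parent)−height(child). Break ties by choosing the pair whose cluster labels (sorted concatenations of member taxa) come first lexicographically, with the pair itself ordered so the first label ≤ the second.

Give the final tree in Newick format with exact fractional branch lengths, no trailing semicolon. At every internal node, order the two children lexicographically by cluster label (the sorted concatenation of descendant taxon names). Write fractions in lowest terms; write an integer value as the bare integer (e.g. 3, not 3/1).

((((A:2,M:2):3/2,K:7/2):53/6,X:37/3):16/3,(D:47/4,(H:6,J:6):23/4):71/12)

step 1: merge (A,M) at d=4; branch lengths A→2, M→2; new cluster AM
  updated: d(AM,D)=35, d(AM,H)=105/2, d(AM,J)=23/2, d(AM,K)=7, d(AM,X)=33
step 2: merge (AM,K) at d=7; branch lengths AM→3/2, K→7/2; new cluster AKM
  updated: d(AKM,D)=30, d(AKM,H)=38, d(AKM,J)=79/3, d(AKM,X)=74/3
step 3: merge (H,J) at d=12; branch lengths H→6, J→6; new cluster HJ
  updated: d(AKM,HJ)=193/6, d(D,HJ)=47/2, d(HJ,X)=101/2
step 4: merge (D,HJ) at d=47/2; branch lengths D→47/4, HJ→23/4; new cluster DHJ
  updated: d(AKM,DHJ)=283/9, d(DHJ,X)=47
step 5: merge (AKM,X) at d=74/3; branch lengths AKM→53/6, X→37/3; new cluster AKMX
  updated: d(AKMX,DHJ)=106/3
step 6: merge (AKMX,DHJ) at d=106/3; branch lengths AKMX→16/3, DHJ→71/12; new cluster ADHJKMX
final tree: ((((A:2,M:2):3/2,K:7/2):53/6,X:37/3):16/3,(D:47/4,(H:6,J:6):23/4):71/12)
total length: 851/12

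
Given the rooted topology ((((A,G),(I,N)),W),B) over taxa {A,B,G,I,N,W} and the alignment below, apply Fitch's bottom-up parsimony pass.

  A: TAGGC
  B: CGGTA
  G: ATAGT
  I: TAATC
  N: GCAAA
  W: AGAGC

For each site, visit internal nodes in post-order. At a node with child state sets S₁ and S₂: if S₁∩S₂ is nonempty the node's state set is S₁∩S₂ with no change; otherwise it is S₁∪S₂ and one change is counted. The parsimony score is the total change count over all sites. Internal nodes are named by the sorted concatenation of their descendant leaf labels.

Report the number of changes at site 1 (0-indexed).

3

site 0, node AG: A={T} ∪ G={A} → {A,T} (+1)
site 0, node IN: I={T} ∪ N={G} → {G,T} (+1)
site 0, node AGIN: AG={A,T} ∩ IN={G,T} → {T} (+0)
site 0, node AGINW: AGIN={T} ∪ W={A} → {A,T} (+1)
site 0, node ABGINW: AGINW={A,T} ∪ B={C} → {A,C,T} (+1)
site 1, node AG: A={A} ∪ G={T} → {A,T} (+1)
site 1, node IN: I={A} ∪ N={C} → {A,C} (+1)
site 1, node AGIN: AG={A,T} ∩ IN={A,C} → {A} (+0)
site 1, node AGINW: AGIN={A} ∪ W={G} → {A,G} (+1)
site 1, node ABGINW: AGINW={A,G} ∩ B={G} → {G} (+0)
site 2, node AG: A={G} ∪ G={A} → {A,G} (+1)
site 2, node IN: I={A} ∩ N={A} → {A} (+0)
site 2, node AGIN: AG={A,G} ∩ IN={A} → {A} (+0)
site 2, node AGINW: AGIN={A} ∩ W={A} → {A} (+0)
site 2, node ABGINW: AGINW={A} ∪ B={G} → {A,G} (+1)
site 3, node AG: A={G} ∩ G={G} → {G} (+0)
site 3, node IN: I={T} ∪ N={A} → {A,T} (+1)
site 3, node AGIN: AG={G} ∪ IN={A,T} → {A,G,T} (+1)
site 3, node AGINW: AGIN={A,G,T} ∩ W={G} → {G} (+0)
site 3, node ABGINW: AGINW={G} ∪ B={T} → {G,T} (+1)
site 4, node AG: A={C} ∪ G={T} → {C,T} (+1)
site 4, node IN: I={C} ∪ N={A} → {A,C} (+1)
site 4, node AGIN: AG={C,T} ∩ IN={A,C} → {C} (+0)
site 4, node AGINW: AGIN={C} ∩ W={C} → {C} (+0)
site 4, node ABGINW: AGINW={C} ∪ B={A} → {A,C} (+1)
per-site changes: [4, 3, 2, 3, 3]; total = 15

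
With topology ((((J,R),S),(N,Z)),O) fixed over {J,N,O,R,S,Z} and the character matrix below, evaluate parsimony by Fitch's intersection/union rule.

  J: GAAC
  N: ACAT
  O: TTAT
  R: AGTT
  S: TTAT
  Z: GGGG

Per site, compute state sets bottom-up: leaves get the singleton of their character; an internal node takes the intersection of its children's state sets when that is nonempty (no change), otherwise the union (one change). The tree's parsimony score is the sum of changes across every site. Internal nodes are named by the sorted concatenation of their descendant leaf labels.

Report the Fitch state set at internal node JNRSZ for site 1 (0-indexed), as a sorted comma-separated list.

[col 0] JR: children J:{G}, R:{A} ∪→ {A,G}; cost 1
[col 0] JRS: children JR:{A,G}, S:{T} ∪→ {A,G,T}; cost 1
[col 0] NZ: children N:{A}, Z:{G} ∪→ {A,G}; cost 1
[col 0] JNRSZ: children JRS:{A,G,T}, NZ:{A,G} ∩→ {A,G}; cost 0
[col 0] JNORSZ: children JNRSZ:{A,G}, O:{T} ∪→ {A,G,T}; cost 1
[col 1] JR: children J:{A}, R:{G} ∪→ {A,G}; cost 1
[col 1] JRS: children JR:{A,G}, S:{T} ∪→ {A,G,T}; cost 1
[col 1] NZ: children N:{C}, Z:{G} ∪→ {C,G}; cost 1
[col 1] JNRSZ: children JRS:{A,G,T}, NZ:{C,G} ∩→ {G}; cost 0
[col 1] JNORSZ: children JNRSZ:{G}, O:{T} ∪→ {G,T}; cost 1
[col 2] JR: children J:{A}, R:{T} ∪→ {A,T}; cost 1
[col 2] JRS: children JR:{A,T}, S:{A} ∩→ {A}; cost 0
[col 2] NZ: children N:{A}, Z:{G} ∪→ {A,G}; cost 1
[col 2] JNRSZ: children JRS:{A}, NZ:{A,G} ∩→ {A}; cost 0
[col 2] JNORSZ: children JNRSZ:{A}, O:{A} ∩→ {A}; cost 0
[col 3] JR: children J:{C}, R:{T} ∪→ {C,T}; cost 1
[col 3] JRS: children JR:{C,T}, S:{T} ∩→ {T}; cost 0
[col 3] NZ: children N:{T}, Z:{G} ∪→ {G,T}; cost 1
[col 3] JNRSZ: children JRS:{T}, NZ:{G,T} ∩→ {T}; cost 0
[col 3] JNORSZ: children JNRSZ:{T}, O:{T} ∩→ {T}; cost 0
per-site changes: [4, 4, 2, 2]; total = 12

G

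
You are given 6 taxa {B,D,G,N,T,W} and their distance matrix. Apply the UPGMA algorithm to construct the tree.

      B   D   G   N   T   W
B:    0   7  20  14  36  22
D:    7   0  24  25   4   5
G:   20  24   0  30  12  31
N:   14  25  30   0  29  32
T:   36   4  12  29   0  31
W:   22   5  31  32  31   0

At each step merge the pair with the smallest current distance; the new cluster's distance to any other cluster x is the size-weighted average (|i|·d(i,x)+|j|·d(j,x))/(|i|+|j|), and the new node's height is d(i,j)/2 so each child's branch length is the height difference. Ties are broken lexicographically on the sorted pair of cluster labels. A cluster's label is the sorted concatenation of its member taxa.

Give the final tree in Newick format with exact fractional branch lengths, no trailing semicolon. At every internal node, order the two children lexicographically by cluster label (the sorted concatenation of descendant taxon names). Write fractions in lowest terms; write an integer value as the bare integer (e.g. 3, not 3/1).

((B:7,N:7):89/16,(((D:2,T:2):7,G:9):13/6,W:67/6):67/48)

1. join D+T (d=4) ⇒ DT; edges |D|=2, |T|=2
  updated: d(B,DT)=43/2, d(DT,G)=18, d(DT,N)=27, d(DT,W)=18
2. join B+N (d=14) ⇒ BN; edges |B|=7, |N|=7
  updated: d(BN,DT)=97/4, d(BN,G)=25, d(BN,W)=27
3. join DT+G (d=18) ⇒ DGT; edges |DT|=7, |G|=9
  updated: d(BN,DGT)=49/2, d(DGT,W)=67/3
4. join DGT+W (d=67/3) ⇒ DGTW; edges |DGT|=13/6, |W|=67/6
  updated: d(BN,DGTW)=201/8
5. join BN+DGTW (d=201/8) ⇒ BDGNTW; edges |BN|=89/16, |DGTW|=67/48
final tree: ((B:7,N:7):89/16,(((D:2,T:2):7,G:9):13/6,W:67/6):67/48)
total length: 1303/24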